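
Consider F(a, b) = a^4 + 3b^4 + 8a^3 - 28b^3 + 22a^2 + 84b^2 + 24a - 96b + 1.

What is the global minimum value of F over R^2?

F(a,b) separates as P(a) + Q(b) + 1, so its minimum is min P + min Q + 1.
P'(a) = 4(a + 1)(a + 2)(a + 3) vanishes at a ∈ {-3, -2, -1}; Q'(b) = 12(b - 4)(b - 2)(b - 1) vanishes at b ∈ {1, 2, 4}.
Local minima of P (where P''>0): P(-3)=-9, P(-1)=-9. Local minima of Q: Q(1)=-37, Q(4)=-64.
So the global minimum of F is P(-3) + Q(4) + 1 = -9 − 64 + 1 = -72, attained at (-3, 4).

-72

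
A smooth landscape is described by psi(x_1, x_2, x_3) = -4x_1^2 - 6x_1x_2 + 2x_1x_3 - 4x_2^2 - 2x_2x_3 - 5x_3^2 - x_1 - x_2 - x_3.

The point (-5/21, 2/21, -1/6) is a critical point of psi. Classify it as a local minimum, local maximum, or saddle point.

The Hessian is constant: H = [[-8, -6, 2], [-6, -8, -2], [2, -2, -10]].
Leading principal minors: Δ₁ = -8, Δ₂ = 28, Δ₃ = -168.
The minors alternate sign starting negative (−, +, −), so H is negative definite: a local maximum.

local maximum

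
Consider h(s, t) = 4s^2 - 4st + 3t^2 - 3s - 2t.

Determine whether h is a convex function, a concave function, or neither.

convex

h is quadratic, so its Hessian is the constant matrix H = [[8, -4], [-4, 6]].
det(H) = 32, tr(H) = 14.
det(H) > 0 and tr(H) > 0, so H is positive definite everywhere: convex.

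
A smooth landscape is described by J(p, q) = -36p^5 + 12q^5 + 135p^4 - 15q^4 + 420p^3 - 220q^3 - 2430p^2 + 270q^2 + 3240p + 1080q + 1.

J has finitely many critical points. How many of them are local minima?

4

J separates as a function of p plus a function of q, so ∇J=0 decouples.
∂J/∂p = -180(p - 3)(p - 2)(p - 1)(p + 3) = 0 at p ∈ {-3, 1, 2, 3}; ∂J/∂q = 60(q - 3)(q - 2)(q + 1)(q + 3) = 0 at q ∈ {-3, -1, 2, 3}.
The Hessian is diagonal: diag(J_pp, J_qq). Second derivatives: J_pp(-3)=21600, J_pp(1)=-1440, J_pp(2)=900, J_pp(3)=-2160; J_qq(-3)=-3600, J_qq(-1)=1440, J_qq(2)=-900, J_qq(3)=1440.
Local minima occur where both diagonal entries positive: (-3, -1), (-3, 3), (2, -1), (2, 3). Count: 4.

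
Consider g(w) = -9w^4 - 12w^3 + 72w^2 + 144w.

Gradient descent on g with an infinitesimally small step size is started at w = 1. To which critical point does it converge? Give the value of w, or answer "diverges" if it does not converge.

g'(w) = -36(w - 2)(w + 1)(w + 2), so g'(1) = 216.
Gradient descent moves in the -g' direction, i.e. w is decreasing.
The nearest critical point in that direction is w = -1, where g'' = 108 > 0 (a local minimum). The iterate converges there.

-1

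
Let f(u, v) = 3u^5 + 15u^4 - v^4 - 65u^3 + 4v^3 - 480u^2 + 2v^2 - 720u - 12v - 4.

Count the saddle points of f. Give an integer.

f separates as a function of u plus a function of v, so ∇f=0 decouples.
∂f/∂u = 15(u - 4)(u + 1)(u + 3)(u + 4) = 0 at u ∈ {-4, -3, -1, 4}; ∂f/∂v = -4(v - 3)(v - 1)(v + 1) = 0 at v ∈ {-1, 1, 3}.
The Hessian is diagonal: diag(f_uu, f_vv). Second derivatives: f_uu(-4)=-360, f_uu(-3)=210, f_uu(-1)=-450, f_uu(4)=4200; f_vv(-1)=-32, f_vv(1)=16, f_vv(3)=-32.
Saddle points occur where the two diagonal entries have opposite signs: (-4, 1), (-3, -1), (-3, 3), (-1, 1), (4, -1), (4, 3). Count: 6.

6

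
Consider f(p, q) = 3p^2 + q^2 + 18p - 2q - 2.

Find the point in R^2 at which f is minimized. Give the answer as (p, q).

(-3, 1)

f(p,q) separates as A(p) + B(q) − 2, so its minimum is min A + min B − 2.
A'(p) = 6p + 18 vanishes at p ∈ {-3}; B'(q) = 2q - 2 vanishes at q ∈ {1}.
Local minima of A (where A''>0): A(-3)=-27. Local minima of B: B(1)=-1.
So the global minimum of f is A(-3) + B(1) − 2 = -27 − 1 − 2 = -30, attained at (-3, 1).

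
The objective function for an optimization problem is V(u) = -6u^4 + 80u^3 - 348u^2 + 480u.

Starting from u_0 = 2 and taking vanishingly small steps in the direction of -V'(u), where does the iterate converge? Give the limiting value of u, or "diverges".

V'(u) = -24(u - 5)(u - 4)(u - 1), so V'(2) = -144.
Gradient descent moves in the -V' direction, i.e. u is increasing.
The nearest critical point in that direction is u = 4, where V'' = 72 > 0 (a local minimum). The iterate converges there.

4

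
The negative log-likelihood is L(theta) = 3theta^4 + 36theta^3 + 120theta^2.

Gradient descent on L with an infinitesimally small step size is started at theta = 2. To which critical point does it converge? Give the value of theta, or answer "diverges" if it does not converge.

0

L'(theta) = 12theta(theta + 4)(theta + 5), so L'(2) = 1008.
Gradient descent moves in the -L' direction, i.e. theta is decreasing.
The nearest critical point in that direction is theta = 0, where L'' = 240 > 0 (a local minimum). The iterate converges there.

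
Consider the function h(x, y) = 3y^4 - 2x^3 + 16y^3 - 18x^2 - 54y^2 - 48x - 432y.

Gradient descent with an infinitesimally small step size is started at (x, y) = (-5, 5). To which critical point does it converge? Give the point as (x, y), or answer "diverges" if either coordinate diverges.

h is separable, so gradient descent decouples: x follows -∂h/∂x, y follows -∂h/∂y.
∂h/∂x = -6(x + 2)(x + 4); at x=-5 this is -18, so x increases.
∂h/∂y = 12(y - 3)(y + 3)(y + 4); at y=5 this is 1728, so y decreases.
x converges to its nearest critical value -4 (a local min of the x-part); y converges to 3. The iterate converges to (-4, 3).

(-4, 3)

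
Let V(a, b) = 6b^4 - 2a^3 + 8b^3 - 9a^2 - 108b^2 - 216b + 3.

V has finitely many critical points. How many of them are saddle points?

3

V separates as a function of a plus a function of b, so ∇V=0 decouples.
∂V/∂a = -6a(a + 3) = 0 at a ∈ {-3, 0}; ∂V/∂b = 24(b - 3)(b + 1)(b + 3) = 0 at b ∈ {-3, -1, 3}.
The Hessian is diagonal: diag(V_aa, V_bb). Second derivatives: V_aa(-3)=18, V_aa(0)=-18; V_bb(-3)=288, V_bb(-1)=-192, V_bb(3)=576.
Saddle points occur where the two diagonal entries have opposite signs: (-3, -1), (0, -3), (0, 3). Count: 3.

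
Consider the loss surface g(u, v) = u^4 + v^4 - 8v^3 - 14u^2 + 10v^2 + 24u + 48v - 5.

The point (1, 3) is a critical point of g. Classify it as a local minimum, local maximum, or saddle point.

local maximum

The mixed partial ∂²g/∂u∂v is 0, so the Hessian at any point is diag(g_uu, g_vv) = diag(4(3u^2 - 7), 4(3v^2 - 12v + 5)).
At (1, 3): H = diag(-16, -16).
Both eigenvalues are negative, so H is negative definite: a local maximum.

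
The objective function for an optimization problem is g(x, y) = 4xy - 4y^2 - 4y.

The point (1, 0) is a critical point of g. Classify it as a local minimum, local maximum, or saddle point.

saddle point

The Hessian of g is constant: H = [[0, 4], [4, -8]].
det(H) = 0·(-8) − 4² = -16.
Since det(H) < 0, H is indefinite and the critical point is a saddle point.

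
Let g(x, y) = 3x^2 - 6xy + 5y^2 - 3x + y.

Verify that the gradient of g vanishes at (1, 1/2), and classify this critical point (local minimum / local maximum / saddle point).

∇g = (6x - 6y - 3, -6x + 10y + 1); substituting (1, 1/2) gives ∇g = (0, 0), so (1, 1/2) is indeed a critical point.
The Hessian of g is constant: H = [[6, -6], [-6, 10]].
det(H) = 6·10 − (-6)² = 24.
det(H) > 0 and tr(H) = 16 > 0, so H is positive definite and the point is a local minimum.

local minimum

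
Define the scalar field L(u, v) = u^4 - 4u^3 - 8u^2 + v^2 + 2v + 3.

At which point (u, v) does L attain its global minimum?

L(u,v) separates as P(u) + Q(v) + 3, so its minimum is min P + min Q + 3.
P'(u) = 4u(u - 4)(u + 1) vanishes at u ∈ {-1, 0, 4}; Q'(v) = 2v + 2 vanishes at v ∈ {-1}.
Local minima of P (where P''>0): P(-1)=-3, P(4)=-128. Local minima of Q: Q(-1)=-1.
So the global minimum of L is P(4) + Q(-1) + 3 = -128 − 1 + 3 = -126, attained at (4, -1).

(4, -1)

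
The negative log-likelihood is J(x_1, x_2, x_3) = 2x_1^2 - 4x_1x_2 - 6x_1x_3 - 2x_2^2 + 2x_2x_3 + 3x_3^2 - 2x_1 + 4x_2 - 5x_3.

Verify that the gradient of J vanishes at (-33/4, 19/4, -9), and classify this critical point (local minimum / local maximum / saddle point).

∇J = (4x_1 - 4x_2 - 6x_3 - 2, -4x_1 - 4x_2 + 2x_3 + 4, -6x_1 + 2x_2 + 6x_3 - 5); substituting (-33/4, 19/4, -9) gives ∇J = (0, 0, 0), so (-33/4, 19/4, -9) is indeed a critical point.
The Hessian is constant: H = [[4, -4, -6], [-4, -4, 2], [-6, 2, 6]].
Leading principal minors: Δ₁ = 4, Δ₂ = -32, Δ₃ = 32.
The minors fit neither the all-positive nor the alternating-sign pattern, so H is indefinite: a saddle point.

saddle point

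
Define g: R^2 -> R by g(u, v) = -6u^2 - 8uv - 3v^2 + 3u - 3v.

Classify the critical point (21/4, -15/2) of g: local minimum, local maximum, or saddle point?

The Hessian of g is constant: H = [[-12, -8], [-8, -6]].
det(H) = (-12)·(-6) − (-8)² = 8.
det(H) > 0 and tr(H) = -18 < 0, so H is negative definite and the point is a local maximum.

local maximum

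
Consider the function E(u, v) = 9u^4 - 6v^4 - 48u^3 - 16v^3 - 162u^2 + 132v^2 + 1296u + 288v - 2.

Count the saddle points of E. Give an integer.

5

E separates as a function of u plus a function of v, so ∇E=0 decouples.
∂E/∂u = 36(u - 4)(u - 3)(u + 3) = 0 at u ∈ {-3, 3, 4}; ∂E/∂v = -24(v - 3)(v + 1)(v + 4) = 0 at v ∈ {-4, -1, 3}.
The Hessian is diagonal: diag(E_uu, E_vv). Second derivatives: E_uu(-3)=1512, E_uu(3)=-216, E_uu(4)=252; E_vv(-4)=-504, E_vv(-1)=288, E_vv(3)=-672.
Saddle points occur where the two diagonal entries have opposite signs: (-3, -4), (-3, 3), (3, -1), (4, -4), (4, 3). Count: 5.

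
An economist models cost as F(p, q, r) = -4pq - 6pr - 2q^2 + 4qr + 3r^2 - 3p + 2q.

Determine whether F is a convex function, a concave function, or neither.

F is quadratic, so its Hessian is the constant matrix H = [[0, -4, -6], [-4, -4, 4], [-6, 4, 6]].
Leading principal minors: 0, -16, 240.
Neither pattern holds ⇒ H is indefinite ⇒ neither convex nor concave.

neither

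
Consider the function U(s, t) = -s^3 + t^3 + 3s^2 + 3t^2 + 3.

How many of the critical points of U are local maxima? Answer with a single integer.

1

U separates as a function of s plus a function of t, so ∇U=0 decouples.
∂U/∂s = -3s(s - 2) = 0 at s ∈ {0, 2}; ∂U/∂t = 3t(t + 2) = 0 at t ∈ {-2, 0}.
The Hessian is diagonal: diag(U_ss, U_tt). Second derivatives: U_ss(0)=6, U_ss(2)=-6; U_tt(-2)=-6, U_tt(0)=6.
Local maxima occur where both diagonal entries negative: (2, -2). Count: 1.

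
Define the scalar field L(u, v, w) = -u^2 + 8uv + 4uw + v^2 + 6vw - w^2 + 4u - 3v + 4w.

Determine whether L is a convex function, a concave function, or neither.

neither

L is quadratic, so its Hessian is the constant matrix H = [[-2, 8, 4], [8, 2, 6], [4, 6, -2]].
Leading principal minors: -2, -68, 560.
Neither pattern holds ⇒ H is indefinite ⇒ neither convex nor concave.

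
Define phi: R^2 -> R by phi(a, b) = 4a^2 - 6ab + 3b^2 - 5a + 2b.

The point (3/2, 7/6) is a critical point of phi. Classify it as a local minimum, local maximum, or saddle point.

The Hessian of phi is constant: H = [[8, -6], [-6, 6]].
det(H) = 8·6 − (-6)² = 12.
det(H) > 0 and tr(H) = 14 > 0, so H is positive definite and the point is a local minimum.

local minimum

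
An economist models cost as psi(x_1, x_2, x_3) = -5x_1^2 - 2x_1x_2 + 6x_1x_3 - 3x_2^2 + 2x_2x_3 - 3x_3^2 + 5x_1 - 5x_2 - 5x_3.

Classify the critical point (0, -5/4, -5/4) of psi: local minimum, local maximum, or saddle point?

local maximum

The Hessian is constant: H = [[-10, -2, 6], [-2, -6, 2], [6, 2, -6]].
Leading principal minors: Δ₁ = -10, Δ₂ = 56, Δ₃ = -128.
The minors alternate sign starting negative (−, +, −), so H is negative definite: a local maximum.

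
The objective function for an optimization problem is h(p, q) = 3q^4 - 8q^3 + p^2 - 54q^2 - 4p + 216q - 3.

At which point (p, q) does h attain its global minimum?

(2, -3)

h(p,q) separates as A(p) + B(q) − 3, so its minimum is min A + min B − 3.
A'(p) = 2p - 4 vanishes at p ∈ {2}; B'(q) = 12(q - 3)(q - 2)(q + 3) vanishes at q ∈ {-3, 2, 3}.
Local minima of A (where A''>0): A(2)=-4. Local minima of B: B(-3)=-675, B(3)=189.
So the global minimum of h is A(2) + B(-3) − 3 = -4 − 675 − 3 = -682, attained at (2, -3).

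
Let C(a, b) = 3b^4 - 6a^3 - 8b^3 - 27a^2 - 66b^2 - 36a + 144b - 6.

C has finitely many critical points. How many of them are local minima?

2

C separates as a function of a plus a function of b, so ∇C=0 decouples.
∂C/∂a = -18(a + 1)(a + 2) = 0 at a ∈ {-2, -1}; ∂C/∂b = 12(b - 4)(b - 1)(b + 3) = 0 at b ∈ {-3, 1, 4}.
The Hessian is diagonal: diag(C_aa, C_bb). Second derivatives: C_aa(-2)=18, C_aa(-1)=-18; C_bb(-3)=336, C_bb(1)=-144, C_bb(4)=252.
Local minima occur where both diagonal entries positive: (-2, -3), (-2, 4). Count: 2.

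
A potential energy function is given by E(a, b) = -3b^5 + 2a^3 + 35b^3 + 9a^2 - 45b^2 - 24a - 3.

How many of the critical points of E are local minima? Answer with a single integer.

E separates as a function of a plus a function of b, so ∇E=0 decouples.
∂E/∂a = 6(a - 1)(a + 4) = 0 at a ∈ {-4, 1}; ∂E/∂b = -15b(b - 2)(b - 1)(b + 3) = 0 at b ∈ {-3, 0, 1, 2}.
The Hessian is diagonal: diag(E_aa, E_bb). Second derivatives: E_aa(-4)=-30, E_aa(1)=30; E_bb(-3)=900, E_bb(0)=-90, E_bb(1)=60, E_bb(2)=-150.
Local minima occur where both diagonal entries positive: (1, -3), (1, 1). Count: 2.

2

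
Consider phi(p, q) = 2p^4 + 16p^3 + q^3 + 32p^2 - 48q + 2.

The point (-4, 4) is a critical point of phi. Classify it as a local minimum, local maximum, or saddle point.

local minimum

The mixed partial ∂²phi/∂p∂q is 0, so the Hessian at any point is diag(phi_pp, phi_qq) = diag(8(3p^2 + 12p + 8), 6q).
At (-4, 4): H = diag(64, 24).
Both eigenvalues are positive, so H is positive definite: a local minimum.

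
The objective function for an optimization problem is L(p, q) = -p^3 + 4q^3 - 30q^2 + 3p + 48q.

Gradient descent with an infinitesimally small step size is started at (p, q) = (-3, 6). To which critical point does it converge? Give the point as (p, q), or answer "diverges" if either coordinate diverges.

(-1, 4)

L is separable, so gradient descent decouples: p follows -∂L/∂p, q follows -∂L/∂q.
∂L/∂p = -3(p - 1)(p + 1); at p=-3 this is -24, so p increases.
∂L/∂q = 12(q - 4)(q - 1); at q=6 this is 120, so q decreases.
p converges to its nearest critical value -1 (a local min of the p-part); q converges to 4. The iterate converges to (-1, 4).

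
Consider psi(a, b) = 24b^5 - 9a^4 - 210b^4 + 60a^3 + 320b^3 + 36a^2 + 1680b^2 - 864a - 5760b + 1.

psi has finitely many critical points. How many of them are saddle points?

6

psi separates as a function of a plus a function of b, so ∇psi=0 decouples.
∂psi/∂a = -36(a - 4)(a - 3)(a + 2) = 0 at a ∈ {-2, 3, 4}; ∂psi/∂b = 120(b - 4)(b - 3)(b - 2)(b + 2) = 0 at b ∈ {-2, 2, 3, 4}.
The Hessian is diagonal: diag(psi_aa, psi_bb). Second derivatives: psi_aa(-2)=-1080, psi_aa(3)=180, psi_aa(4)=-216; psi_bb(-2)=-14400, psi_bb(2)=960, psi_bb(3)=-600, psi_bb(4)=1440.
Saddle points occur where the two diagonal entries have opposite signs: (-2, 2), (-2, 4), (3, -2), (3, 3), (4, 2), (4, 4). Count: 6.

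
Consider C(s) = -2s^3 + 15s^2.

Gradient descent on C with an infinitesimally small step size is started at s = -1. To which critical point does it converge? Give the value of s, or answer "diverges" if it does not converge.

0

C'(s) = -6s(s - 5), so C'(-1) = -36.
Gradient descent moves in the -C' direction, i.e. s is increasing.
The nearest critical point in that direction is s = 0, where C'' = 30 > 0 (a local minimum). The iterate converges there.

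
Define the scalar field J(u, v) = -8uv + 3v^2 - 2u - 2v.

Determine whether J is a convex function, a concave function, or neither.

J is quadratic, so its Hessian is the constant matrix H = [[0, -8], [-8, 6]].
det(H) = -64, tr(H) = 6.
det(H) < 0, so H is indefinite: neither convex nor concave.

neither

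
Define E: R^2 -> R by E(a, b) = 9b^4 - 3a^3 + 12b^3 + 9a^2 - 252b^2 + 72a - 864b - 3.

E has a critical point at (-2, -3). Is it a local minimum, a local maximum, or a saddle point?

The mixed partial ∂²E/∂a∂b is 0, so the Hessian at any point is diag(E_aa, E_bb) = diag(18(-a + 1), 36(3b^2 + 2b - 14)).
At (-2, -3): H = diag(54, 252).
Both eigenvalues are positive, so H is positive definite: a local minimum.

local minimum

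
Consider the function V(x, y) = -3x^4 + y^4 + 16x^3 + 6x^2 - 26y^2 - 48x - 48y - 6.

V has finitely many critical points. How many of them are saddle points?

5

V separates as a function of x plus a function of y, so ∇V=0 decouples.
∂V/∂x = -12(x - 4)(x - 1)(x + 1) = 0 at x ∈ {-1, 1, 4}; ∂V/∂y = 4(y - 4)(y + 1)(y + 3) = 0 at y ∈ {-3, -1, 4}.
The Hessian is diagonal: diag(V_xx, V_yy). Second derivatives: V_xx(-1)=-120, V_xx(1)=72, V_xx(4)=-180; V_yy(-3)=56, V_yy(-1)=-40, V_yy(4)=140.
Saddle points occur where the two diagonal entries have opposite signs: (-1, -3), (-1, 4), (1, -1), (4, -3), (4, 4). Count: 5.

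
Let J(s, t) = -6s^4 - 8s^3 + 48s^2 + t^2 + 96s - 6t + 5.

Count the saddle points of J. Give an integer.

J separates as a function of s plus a function of t, so ∇J=0 decouples.
∂J/∂s = -24(s - 2)(s + 1)(s + 2) = 0 at s ∈ {-2, -1, 2}; ∂J/∂t = 2(t - 3) = 0 at t ∈ {3}.
The Hessian is diagonal: diag(J_ss, J_tt). Second derivatives: J_ss(-2)=-96, J_ss(-1)=72, J_ss(2)=-288; J_tt(3)=2.
Saddle points occur where the two diagonal entries have opposite signs: (-2, 3), (2, 3). Count: 2.

2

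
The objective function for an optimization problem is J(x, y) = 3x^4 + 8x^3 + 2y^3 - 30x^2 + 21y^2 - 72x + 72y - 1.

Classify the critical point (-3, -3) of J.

local minimum

The mixed partial ∂²J/∂x∂y is 0, so the Hessian at any point is diag(J_xx, J_yy) = diag(12(3x^2 + 4x - 5), 6(2y + 7)).
At (-3, -3): H = diag(120, 6).
Both eigenvalues are positive, so H is positive definite: a local minimum.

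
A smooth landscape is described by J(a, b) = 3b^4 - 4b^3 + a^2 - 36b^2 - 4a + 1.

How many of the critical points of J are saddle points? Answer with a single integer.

J separates as a function of a plus a function of b, so ∇J=0 decouples.
∂J/∂a = 2(a - 2) = 0 at a ∈ {2}; ∂J/∂b = 12b(b - 3)(b + 2) = 0 at b ∈ {-2, 0, 3}.
The Hessian is diagonal: diag(J_aa, J_bb). Second derivatives: J_aa(2)=2; J_bb(-2)=120, J_bb(0)=-72, J_bb(3)=180.
Saddle points occur where the two diagonal entries have opposite signs: (2, 0). Count: 1.

1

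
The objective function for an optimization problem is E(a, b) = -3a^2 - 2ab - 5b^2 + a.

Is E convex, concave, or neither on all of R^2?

concave

E is quadratic, so its Hessian is the constant matrix H = [[-6, -2], [-2, -10]].
det(H) = 56, tr(H) = -16.
det(H) > 0 and tr(H) < 0, so H is negative definite everywhere: concave.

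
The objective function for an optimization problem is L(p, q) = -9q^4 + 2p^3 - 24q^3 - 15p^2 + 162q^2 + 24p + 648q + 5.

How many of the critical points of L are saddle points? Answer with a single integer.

L separates as a function of p plus a function of q, so ∇L=0 decouples.
∂L/∂p = 6(p - 4)(p - 1) = 0 at p ∈ {1, 4}; ∂L/∂q = -36(q - 3)(q + 2)(q + 3) = 0 at q ∈ {-3, -2, 3}.
The Hessian is diagonal: diag(L_pp, L_qq). Second derivatives: L_pp(1)=-18, L_pp(4)=18; L_qq(-3)=-216, L_qq(-2)=180, L_qq(3)=-1080.
Saddle points occur where the two diagonal entries have opposite signs: (1, -2), (4, -3), (4, 3). Count: 3.

3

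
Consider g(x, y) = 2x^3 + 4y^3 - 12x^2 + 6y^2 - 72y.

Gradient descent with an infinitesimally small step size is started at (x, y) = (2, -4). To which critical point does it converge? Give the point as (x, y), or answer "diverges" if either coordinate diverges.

diverges

g is separable, so gradient descent decouples: x follows -∂g/∂x, y follows -∂g/∂y.
∂g/∂x = 6x(x - 4); at x=2 this is -24, so x increases.
∂g/∂y = 12(y - 2)(y + 3); at y=-4 this is 72, so y decreases.
The y-coordinate has no critical point in that direction and runs off to infinity.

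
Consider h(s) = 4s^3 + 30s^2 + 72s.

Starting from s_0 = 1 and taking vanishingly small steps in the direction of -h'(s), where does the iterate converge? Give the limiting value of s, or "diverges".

-2

h'(s) = 12(s + 2)(s + 3), so h'(1) = 144.
Gradient descent moves in the -h' direction, i.e. s is decreasing.
The nearest critical point in that direction is s = -2, where h'' = 12 > 0 (a local minimum). The iterate converges there.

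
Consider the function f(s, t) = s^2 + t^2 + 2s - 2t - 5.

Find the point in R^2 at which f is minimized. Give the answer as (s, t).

f(s,t) separates as P(s) + Q(t) − 5, so its minimum is min P + min Q − 5.
P'(s) = 2s + 2 vanishes at s ∈ {-1}; Q'(t) = 2(t - 1) vanishes at t ∈ {1}.
Local minima of P (where P''>0): P(-1)=-1. Local minima of Q: Q(1)=-1.
So the global minimum of f is P(-1) + Q(1) − 5 = -1 − 1 − 5 = -7, attained at (-1, 1).

(-1, 1)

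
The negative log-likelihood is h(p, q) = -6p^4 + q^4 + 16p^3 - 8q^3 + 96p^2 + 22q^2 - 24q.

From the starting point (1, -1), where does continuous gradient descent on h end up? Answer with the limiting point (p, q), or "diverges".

h is separable, so gradient descent decouples: p follows -∂h/∂p, q follows -∂h/∂q.
∂h/∂p = -24p(p - 4)(p + 2); at p=1 this is 216, so p decreases.
∂h/∂q = 4(q - 3)(q - 2)(q - 1); at q=-1 this is -96, so q increases.
p converges to its nearest critical value 0 (a local min of the p-part); q converges to 1. The iterate converges to (0, 1).

(0, 1)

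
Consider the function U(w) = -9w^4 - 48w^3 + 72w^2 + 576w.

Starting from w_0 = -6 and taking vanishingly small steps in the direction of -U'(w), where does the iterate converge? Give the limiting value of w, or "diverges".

U'(w) = -36(w - 2)(w + 2)(w + 4), so U'(-6) = 2304.
Gradient descent moves in the -U' direction, i.e. w is decreasing.
There is no critical point below w=-6, and U' keeps the same sign, so the iterate runs off to −∞.

diverges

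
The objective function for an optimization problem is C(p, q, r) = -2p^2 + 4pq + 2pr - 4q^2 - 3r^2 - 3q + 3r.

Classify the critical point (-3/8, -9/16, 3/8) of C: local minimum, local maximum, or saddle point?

The Hessian is constant: H = [[-4, 4, 2], [4, -8, 0], [2, 0, -6]].
Leading principal minors: Δ₁ = -4, Δ₂ = 16, Δ₃ = -64.
The minors alternate sign starting negative (−, +, −), so H is negative definite: a local maximum.

local maximum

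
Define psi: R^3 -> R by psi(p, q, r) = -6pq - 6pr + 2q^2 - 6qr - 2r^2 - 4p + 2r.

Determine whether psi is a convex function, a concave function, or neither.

neither

psi is quadratic, so its Hessian is the constant matrix H = [[0, -6, -6], [-6, 4, -6], [-6, -6, -4]].
Leading principal minors: 0, -36, -432.
Neither pattern holds ⇒ H is indefinite ⇒ neither convex nor concave.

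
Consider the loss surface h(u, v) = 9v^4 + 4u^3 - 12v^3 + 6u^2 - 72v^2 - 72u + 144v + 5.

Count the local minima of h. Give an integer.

h separates as a function of u plus a function of v, so ∇h=0 decouples.
∂h/∂u = 12(u - 2)(u + 3) = 0 at u ∈ {-3, 2}; ∂h/∂v = 36(v - 2)(v - 1)(v + 2) = 0 at v ∈ {-2, 1, 2}.
The Hessian is diagonal: diag(h_uu, h_vv). Second derivatives: h_uu(-3)=-60, h_uu(2)=60; h_vv(-2)=432, h_vv(1)=-108, h_vv(2)=144.
Local minima occur where both diagonal entries positive: (2, -2), (2, 2). Count: 2.

2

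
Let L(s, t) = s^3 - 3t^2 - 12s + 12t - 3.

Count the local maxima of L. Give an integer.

1

L separates as a function of s plus a function of t, so ∇L=0 decouples.
∂L/∂s = 3(s - 2)(s + 2) = 0 at s ∈ {-2, 2}; ∂L/∂t = -6(t - 2) = 0 at t ∈ {2}.
The Hessian is diagonal: diag(L_ss, L_tt). Second derivatives: L_ss(-2)=-12, L_ss(2)=12; L_tt(2)=-6.
Local maxima occur where both diagonal entries negative: (-2, 2). Count: 1.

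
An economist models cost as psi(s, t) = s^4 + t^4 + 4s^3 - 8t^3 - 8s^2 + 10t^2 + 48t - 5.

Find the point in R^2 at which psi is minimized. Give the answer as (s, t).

psi(s,t) separates as P(s) + Q(t) − 5, so its minimum is min P + min Q − 5.
P'(s) = 4s(s - 1)(s + 4) vanishes at s ∈ {-4, 0, 1}; Q'(t) = 4(t - 4)(t - 3)(t + 1) vanishes at t ∈ {-1, 3, 4}.
Local minima of P (where P''>0): P(-4)=-128, P(1)=-3. Local minima of Q: Q(-1)=-29, Q(4)=96.
So the global minimum of psi is P(-4) + Q(-1) − 5 = -128 − 29 − 5 = -162, attained at (-4, -1).

(-4, -1)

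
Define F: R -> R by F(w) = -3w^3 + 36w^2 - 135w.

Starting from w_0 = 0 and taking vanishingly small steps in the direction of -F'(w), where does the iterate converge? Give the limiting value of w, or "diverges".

3

F'(w) = -9(w - 5)(w - 3), so F'(0) = -135.
Gradient descent moves in the -F' direction, i.e. w is increasing.
The nearest critical point in that direction is w = 3, where F'' = 18 > 0 (a local minimum). The iterate converges there.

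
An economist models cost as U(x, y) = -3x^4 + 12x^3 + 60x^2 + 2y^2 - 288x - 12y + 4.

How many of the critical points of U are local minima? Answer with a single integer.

1

U separates as a function of x plus a function of y, so ∇U=0 decouples.
∂U/∂x = -12(x - 4)(x - 2)(x + 3) = 0 at x ∈ {-3, 2, 4}; ∂U/∂y = 4(y - 3) = 0 at y ∈ {3}.
The Hessian is diagonal: diag(U_xx, U_yy). Second derivatives: U_xx(-3)=-420, U_xx(2)=120, U_xx(4)=-168; U_yy(3)=4.
Local minima occur where both diagonal entries positive: (2, 3). Count: 1.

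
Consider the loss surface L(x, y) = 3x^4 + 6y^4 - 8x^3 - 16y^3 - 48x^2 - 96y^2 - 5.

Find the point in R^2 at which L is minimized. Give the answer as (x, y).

(4, 4)

L(x,y) separates as P(x) + Q(y) − 5, so its minimum is min P + min Q − 5.
P'(x) = 12x(x - 4)(x + 2) vanishes at x ∈ {-2, 0, 4}; Q'(y) = 24y(y - 4)(y + 2) vanishes at y ∈ {-2, 0, 4}.
Local minima of P (where P''>0): P(-2)=-80, P(4)=-512. Local minima of Q: Q(-2)=-160, Q(4)=-1024.
So the global minimum of L is P(4) + Q(4) − 5 = -512 − 1024 − 5 = -1541, attained at (4, 4).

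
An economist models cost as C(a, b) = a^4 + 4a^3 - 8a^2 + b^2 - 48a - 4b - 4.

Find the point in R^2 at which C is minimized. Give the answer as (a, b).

C(a,b) separates as P(a) + Q(b) − 4, so its minimum is min P + min Q − 4.
P'(a) = 4(a - 2)(a + 2)(a + 3) vanishes at a ∈ {-3, -2, 2}; Q'(b) = 2b - 4 vanishes at b ∈ {2}.
Local minima of P (where P''>0): P(-3)=45, P(2)=-80. Local minima of Q: Q(2)=-4.
So the global minimum of C is P(2) + Q(2) − 4 = -80 − 4 − 4 = -88, attained at (2, 2).

(2, 2)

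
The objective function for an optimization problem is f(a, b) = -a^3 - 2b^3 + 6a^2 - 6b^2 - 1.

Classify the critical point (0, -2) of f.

The mixed partial ∂²f/∂a∂b is 0, so the Hessian at any point is diag(f_aa, f_bb) = diag(6(-a + 2), -12(b + 1)).
At (0, -2): H = diag(12, 12).
Both eigenvalues are positive, so H is positive definite: a local minimum.

local minimum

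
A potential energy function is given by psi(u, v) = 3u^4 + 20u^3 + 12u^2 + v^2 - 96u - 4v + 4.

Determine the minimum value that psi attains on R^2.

psi(u,v) separates as P(u) + Q(v) + 4, so its minimum is min P + min Q + 4.
P'(u) = 12(u - 1)(u + 2)(u + 4) vanishes at u ∈ {-4, -2, 1}; Q'(v) = 2v - 4 vanishes at v ∈ {2}.
Local minima of P (where P''>0): P(-4)=64, P(1)=-61. Local minima of Q: Q(2)=-4.
So the global minimum of psi is P(1) + Q(2) + 4 = -61 − 4 + 4 = -61, attained at (1, 2).

-61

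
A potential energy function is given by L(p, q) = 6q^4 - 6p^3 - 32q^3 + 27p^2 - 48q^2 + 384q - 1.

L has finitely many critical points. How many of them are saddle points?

L separates as a function of p plus a function of q, so ∇L=0 decouples.
∂L/∂p = -18p(p - 3) = 0 at p ∈ {0, 3}; ∂L/∂q = 24(q - 4)(q - 2)(q + 2) = 0 at q ∈ {-2, 2, 4}.
The Hessian is diagonal: diag(L_pp, L_qq). Second derivatives: L_pp(0)=54, L_pp(3)=-54; L_qq(-2)=576, L_qq(2)=-192, L_qq(4)=288.
Saddle points occur where the two diagonal entries have opposite signs: (0, 2), (3, -2), (3, 4). Count: 3.

3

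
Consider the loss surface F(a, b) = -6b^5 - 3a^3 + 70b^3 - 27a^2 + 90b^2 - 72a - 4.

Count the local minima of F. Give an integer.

F separates as a function of a plus a function of b, so ∇F=0 decouples.
∂F/∂a = -9(a + 2)(a + 4) = 0 at a ∈ {-4, -2}; ∂F/∂b = -30b(b - 3)(b + 1)(b + 2) = 0 at b ∈ {-2, -1, 0, 3}.
The Hessian is diagonal: diag(F_aa, F_bb). Second derivatives: F_aa(-4)=18, F_aa(-2)=-18; F_bb(-2)=300, F_bb(-1)=-120, F_bb(0)=180, F_bb(3)=-1800.
Local minima occur where both diagonal entries positive: (-4, -2), (-4, 0). Count: 2.

2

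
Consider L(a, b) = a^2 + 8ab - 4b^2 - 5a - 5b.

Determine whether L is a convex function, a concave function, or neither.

neither

L is quadratic, so its Hessian is the constant matrix H = [[2, 8], [8, -8]].
det(H) = -80, tr(H) = -6.
det(H) < 0, so H is indefinite: neither convex nor concave.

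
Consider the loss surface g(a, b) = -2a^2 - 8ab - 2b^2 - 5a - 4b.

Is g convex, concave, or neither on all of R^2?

g is quadratic, so its Hessian is the constant matrix H = [[-4, -8], [-8, -4]].
det(H) = -48, tr(H) = -8.
det(H) < 0, so H is indefinite: neither convex nor concave.

neither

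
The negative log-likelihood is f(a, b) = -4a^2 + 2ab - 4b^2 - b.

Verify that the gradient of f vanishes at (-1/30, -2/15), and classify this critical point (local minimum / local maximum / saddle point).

∇f = (-8a + 2b, 2a - 8b - 1); substituting (-1/30, -2/15) gives ∇f = (0, 0), so (-1/30, -2/15) is indeed a critical point.
The Hessian of f is constant: H = [[-8, 2], [2, -8]].
det(H) = (-8)·(-8) − 2² = 60.
det(H) > 0 and tr(H) = -16 < 0, so H is negative definite and the point is a local maximum.

local maximum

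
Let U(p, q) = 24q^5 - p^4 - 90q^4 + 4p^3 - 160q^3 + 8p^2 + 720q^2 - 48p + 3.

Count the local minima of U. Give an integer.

U separates as a function of p plus a function of q, so ∇U=0 decouples.
∂U/∂p = -4(p - 3)(p - 2)(p + 2) = 0 at p ∈ {-2, 2, 3}; ∂U/∂q = 120q(q - 3)(q - 2)(q + 2) = 0 at q ∈ {-2, 0, 2, 3}.
The Hessian is diagonal: diag(U_pp, U_qq). Second derivatives: U_pp(-2)=-80, U_pp(2)=16, U_pp(3)=-20; U_qq(-2)=-4800, U_qq(0)=1440, U_qq(2)=-960, U_qq(3)=1800.
Local minima occur where both diagonal entries positive: (2, 0), (2, 3). Count: 2.

2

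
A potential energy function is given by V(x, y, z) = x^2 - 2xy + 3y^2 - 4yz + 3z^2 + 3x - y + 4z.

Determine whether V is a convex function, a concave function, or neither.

convex

V is quadratic, so its Hessian is the constant matrix H = [[2, -2, 0], [-2, 6, -4], [0, -4, 6]].
Leading principal minors: 2, 8, 16.
All positive ⇒ H ≻ 0 ⇒ convex.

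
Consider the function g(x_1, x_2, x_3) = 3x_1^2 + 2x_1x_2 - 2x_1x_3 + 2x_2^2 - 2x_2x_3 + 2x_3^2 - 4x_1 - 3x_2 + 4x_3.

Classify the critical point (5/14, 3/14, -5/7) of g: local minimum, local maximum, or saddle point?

local minimum

The Hessian is constant: H = [[6, 2, -2], [2, 4, -2], [-2, -2, 4]].
Leading principal minors: Δ₁ = 6, Δ₂ = 20, Δ₃ = 56.
All leading minors are positive, so H is positive definite: a local minimum.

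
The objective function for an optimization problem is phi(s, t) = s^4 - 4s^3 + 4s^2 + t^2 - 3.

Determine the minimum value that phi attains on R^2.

-3

phi(s,t) separates as P(s) + Q(t) − 3, so its minimum is min P + min Q − 3.
P'(s) = 4s(s - 2)(s - 1) vanishes at s ∈ {0, 1, 2}; Q'(t) = 2t vanishes at t ∈ {0}.
Local minima of P (where P''>0): P(0)=0, P(2)=0. Local minima of Q: Q(0)=0.
So the global minimum of phi is P(0) + Q(0) − 3 = 0 + 0 − 3 = -3, attained at (0, 0).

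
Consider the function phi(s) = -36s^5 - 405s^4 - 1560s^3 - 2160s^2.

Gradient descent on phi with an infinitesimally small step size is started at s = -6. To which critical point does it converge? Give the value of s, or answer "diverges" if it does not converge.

phi'(s) = -180s(s + 2)(s + 3)(s + 4), so phi'(-6) = -25920.
Gradient descent moves in the -phi' direction, i.e. s is increasing.
The nearest critical point in that direction is s = -4, where phi'' = 1440 > 0 (a local minimum). The iterate converges there.

-4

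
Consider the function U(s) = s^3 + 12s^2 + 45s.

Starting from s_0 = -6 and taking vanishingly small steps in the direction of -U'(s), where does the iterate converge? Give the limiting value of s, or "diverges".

U'(s) = 3(s + 3)(s + 5), so U'(-6) = 9.
Gradient descent moves in the -U' direction, i.e. s is decreasing.
There is no critical point below s=-6, and U' keeps the same sign, so the iterate runs off to −∞.

diverges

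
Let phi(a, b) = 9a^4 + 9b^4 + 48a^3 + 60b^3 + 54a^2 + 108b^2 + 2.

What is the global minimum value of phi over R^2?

phi(a,b) separates as P(a) + Q(b) + 2, so its minimum is min P + min Q + 2.
P'(a) = 36a(a + 1)(a + 3) vanishes at a ∈ {-3, -1, 0}; Q'(b) = 36b(b + 2)(b + 3) vanishes at b ∈ {-3, -2, 0}.
Local minima of P (where P''>0): P(-3)=-81, P(0)=0. Local minima of Q: Q(-3)=81, Q(0)=0.
So the global minimum of phi is P(-3) + Q(0) + 2 = -81 + 0 + 2 = -79, attained at (-3, 0).

-79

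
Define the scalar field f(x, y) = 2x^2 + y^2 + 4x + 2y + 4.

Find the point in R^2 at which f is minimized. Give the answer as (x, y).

f(x,y) separates as P(x) + Q(y) + 4, so its minimum is min P + min Q + 4.
P'(x) = 4x + 4 vanishes at x ∈ {-1}; Q'(y) = 2y + 2 vanishes at y ∈ {-1}.
Local minima of P (where P''>0): P(-1)=-2. Local minima of Q: Q(-1)=-1.
So the global minimum of f is P(-1) + Q(-1) + 4 = -2 − 1 + 4 = 1, attained at (-1, -1).

(-1, -1)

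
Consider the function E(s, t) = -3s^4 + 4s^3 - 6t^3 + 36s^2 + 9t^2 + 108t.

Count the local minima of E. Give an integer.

E separates as a function of s plus a function of t, so ∇E=0 decouples.
∂E/∂s = -12s(s - 3)(s + 2) = 0 at s ∈ {-2, 0, 3}; ∂E/∂t = -18(t - 3)(t + 2) = 0 at t ∈ {-2, 3}.
The Hessian is diagonal: diag(E_ss, E_tt). Second derivatives: E_ss(-2)=-120, E_ss(0)=72, E_ss(3)=-180; E_tt(-2)=90, E_tt(3)=-90.
Local minima occur where both diagonal entries positive: (0, -2). Count: 1.

1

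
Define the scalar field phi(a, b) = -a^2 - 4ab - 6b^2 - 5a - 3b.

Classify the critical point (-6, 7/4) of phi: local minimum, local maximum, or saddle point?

local maximum

The Hessian of phi is constant: H = [[-2, -4], [-4, -12]].
det(H) = (-2)·(-12) − (-4)² = 8.
det(H) > 0 and tr(H) = -14 < 0, so H is negative definite and the point is a local maximum.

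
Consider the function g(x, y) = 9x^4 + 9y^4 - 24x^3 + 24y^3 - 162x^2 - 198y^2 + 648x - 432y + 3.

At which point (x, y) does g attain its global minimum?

g(x,y) separates as P(x) + Q(y) + 3, so its minimum is min P + min Q + 3.
P'(x) = 36(x - 3)(x - 2)(x + 3) vanishes at x ∈ {-3, 2, 3}; Q'(y) = 36(y - 3)(y + 1)(y + 4) vanishes at y ∈ {-4, -1, 3}.
Local minima of P (where P''>0): P(-3)=-2025, P(3)=567. Local minima of Q: Q(-4)=-672, Q(3)=-1701.
So the global minimum of g is P(-3) + Q(3) + 3 = -2025 − 1701 + 3 = -3723, attained at (-3, 3).

(-3, 3)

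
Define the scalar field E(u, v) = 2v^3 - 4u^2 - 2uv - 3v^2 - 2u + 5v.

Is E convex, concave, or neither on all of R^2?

The term 2v^3 is cubic, so the Hessian is not constant.
∂²E/∂v² = 12v - 6, which takes both signs as v varies (negative for sufficiently negative v). A diagonal entry of the Hessian changing sign means the Hessian is neither positive- nor negative-semidefinite on all of R^2.

neither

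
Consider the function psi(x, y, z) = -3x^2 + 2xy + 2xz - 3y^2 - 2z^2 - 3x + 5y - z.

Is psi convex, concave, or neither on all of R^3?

psi is quadratic, so its Hessian is the constant matrix H = [[-6, 2, 2], [2, -6, 0], [2, 0, -4]].
Leading principal minors: -6, 32, -104.
Signs alternate −, +, − ⇒ H ≺ 0 ⇒ concave.

concave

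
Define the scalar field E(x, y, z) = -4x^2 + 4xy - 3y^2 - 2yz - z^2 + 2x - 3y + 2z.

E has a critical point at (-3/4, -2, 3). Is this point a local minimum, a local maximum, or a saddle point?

The Hessian is constant: H = [[-8, 4, 0], [4, -6, -2], [0, -2, -2]].
Leading principal minors: Δ₁ = -8, Δ₂ = 32, Δ₃ = -32.
The minors alternate sign starting negative (−, +, −), so H is negative definite: a local maximum.

local maximum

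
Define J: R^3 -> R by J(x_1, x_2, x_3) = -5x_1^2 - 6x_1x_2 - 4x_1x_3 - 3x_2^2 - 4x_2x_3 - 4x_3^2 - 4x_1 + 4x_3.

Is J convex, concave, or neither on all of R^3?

J is quadratic, so its Hessian is the constant matrix H = [[-10, -6, -4], [-6, -6, -4], [-4, -4, -8]].
Leading principal minors: -10, 24, -128.
Signs alternate −, +, − ⇒ H ≺ 0 ⇒ concave.

concave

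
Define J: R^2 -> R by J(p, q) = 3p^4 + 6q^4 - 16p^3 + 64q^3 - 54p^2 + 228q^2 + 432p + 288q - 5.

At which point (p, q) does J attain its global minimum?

J(p,q) separates as A(p) + B(q) − 5, so its minimum is min A + min B − 5.
A'(p) = 12(p - 4)(p - 3)(p + 3) vanishes at p ∈ {-3, 3, 4}; B'(q) = 24(q + 1)(q + 3)(q + 4) vanishes at q ∈ {-4, -3, -1}.
Local minima of A (where A''>0): A(-3)=-1107, A(4)=608. Local minima of B: B(-4)=-64, B(-1)=-118.
So the global minimum of J is A(-3) + B(-1) − 5 = -1107 − 118 − 5 = -1230, attained at (-3, -1).

(-3, -1)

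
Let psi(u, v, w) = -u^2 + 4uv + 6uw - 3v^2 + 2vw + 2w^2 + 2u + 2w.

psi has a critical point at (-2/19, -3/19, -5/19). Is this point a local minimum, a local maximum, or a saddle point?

The Hessian is constant: H = [[-2, 4, 6], [4, -6, 2], [6, 2, 4]].
Leading principal minors: Δ₁ = -2, Δ₂ = -4, Δ₃ = 304.
The minors fit neither the all-positive nor the alternating-sign pattern, so H is indefinite: a saddle point.

saddle point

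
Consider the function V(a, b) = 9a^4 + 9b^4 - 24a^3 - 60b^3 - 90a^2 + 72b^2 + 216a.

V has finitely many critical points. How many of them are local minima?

V separates as a function of a plus a function of b, so ∇V=0 decouples.
∂V/∂a = 36(a - 3)(a - 1)(a + 2) = 0 at a ∈ {-2, 1, 3}; ∂V/∂b = 36b(b - 4)(b - 1) = 0 at b ∈ {0, 1, 4}.
The Hessian is diagonal: diag(V_aa, V_bb). Second derivatives: V_aa(-2)=540, V_aa(1)=-216, V_aa(3)=360; V_bb(0)=144, V_bb(1)=-108, V_bb(4)=432.
Local minima occur where both diagonal entries positive: (-2, 0), (-2, 4), (3, 0), (3, 4). Count: 4.

4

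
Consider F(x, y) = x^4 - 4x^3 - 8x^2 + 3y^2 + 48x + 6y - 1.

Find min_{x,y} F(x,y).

F(x,y) separates as P(x) + Q(y) − 1, so its minimum is min P + min Q − 1.
P'(x) = 4(x - 3)(x - 2)(x + 2) vanishes at x ∈ {-2, 2, 3}; Q'(y) = 6y + 6 vanishes at y ∈ {-1}.
Local minima of P (where P''>0): P(-2)=-80, P(3)=45. Local minima of Q: Q(-1)=-3.
So the global minimum of F is P(-2) + Q(-1) − 1 = -80 − 3 − 1 = -84, attained at (-2, -1).

-84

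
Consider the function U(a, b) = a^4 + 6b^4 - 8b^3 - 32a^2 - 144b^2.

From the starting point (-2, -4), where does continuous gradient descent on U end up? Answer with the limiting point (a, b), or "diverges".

U is separable, so gradient descent decouples: a follows -∂U/∂a, b follows -∂U/∂b.
∂U/∂a = 4a(a - 4)(a + 4); at a=-2 this is 96, so a decreases.
∂U/∂b = 24b(b - 4)(b + 3); at b=-4 this is -768, so b increases.
a converges to its nearest critical value -4 (a local min of the a-part); b converges to -3. The iterate converges to (-4, -3).

(-4, -3)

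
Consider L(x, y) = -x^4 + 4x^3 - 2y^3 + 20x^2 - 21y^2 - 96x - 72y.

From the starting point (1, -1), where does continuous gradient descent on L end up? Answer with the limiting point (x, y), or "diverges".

L is separable, so gradient descent decouples: x follows -∂L/∂x, y follows -∂L/∂y.
∂L/∂x = -4(x - 4)(x - 2)(x + 3); at x=1 this is -48, so x increases.
∂L/∂y = -6(y + 3)(y + 4); at y=-1 this is -36, so y increases.
The y-coordinate has no critical point in that direction and runs off to infinity.

diverges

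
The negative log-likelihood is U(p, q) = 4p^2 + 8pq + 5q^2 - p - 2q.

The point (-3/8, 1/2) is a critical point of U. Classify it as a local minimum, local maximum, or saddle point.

The Hessian of U is constant: H = [[8, 8], [8, 10]].
det(H) = 8·10 − 8² = 16.
det(H) > 0 and tr(H) = 18 > 0, so H is positive definite and the point is a local minimum.

local minimum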